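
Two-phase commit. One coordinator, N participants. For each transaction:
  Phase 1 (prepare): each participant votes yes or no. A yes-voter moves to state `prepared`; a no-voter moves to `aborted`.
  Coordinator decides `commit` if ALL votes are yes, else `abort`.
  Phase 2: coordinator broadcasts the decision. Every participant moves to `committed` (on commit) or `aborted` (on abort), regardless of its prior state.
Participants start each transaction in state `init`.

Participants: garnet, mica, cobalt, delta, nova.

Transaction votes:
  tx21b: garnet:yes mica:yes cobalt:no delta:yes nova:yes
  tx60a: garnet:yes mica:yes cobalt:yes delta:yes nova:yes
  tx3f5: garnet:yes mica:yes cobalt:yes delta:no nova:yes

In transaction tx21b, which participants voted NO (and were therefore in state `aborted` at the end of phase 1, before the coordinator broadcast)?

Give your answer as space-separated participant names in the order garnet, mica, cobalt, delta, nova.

Answer: cobalt

Derivation:
Txn tx21b phase 1: garnet yes -> prepared; mica yes -> prepared; cobalt no -> aborted; delta yes -> prepared; nova yes -> prepared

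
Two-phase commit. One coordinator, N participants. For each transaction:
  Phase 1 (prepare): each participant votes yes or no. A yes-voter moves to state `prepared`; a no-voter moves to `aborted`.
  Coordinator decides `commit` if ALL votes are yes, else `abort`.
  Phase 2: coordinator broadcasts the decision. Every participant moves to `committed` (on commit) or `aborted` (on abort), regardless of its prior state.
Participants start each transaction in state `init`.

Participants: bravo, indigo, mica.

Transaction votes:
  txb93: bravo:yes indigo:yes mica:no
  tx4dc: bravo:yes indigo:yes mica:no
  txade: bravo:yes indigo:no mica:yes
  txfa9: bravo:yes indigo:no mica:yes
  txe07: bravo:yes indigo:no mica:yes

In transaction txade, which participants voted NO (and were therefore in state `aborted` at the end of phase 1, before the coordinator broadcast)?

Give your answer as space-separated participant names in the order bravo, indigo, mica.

Txn txade phase 1: bravo yes -> prepared; indigo no -> aborted; mica yes -> prepared

Answer: indigo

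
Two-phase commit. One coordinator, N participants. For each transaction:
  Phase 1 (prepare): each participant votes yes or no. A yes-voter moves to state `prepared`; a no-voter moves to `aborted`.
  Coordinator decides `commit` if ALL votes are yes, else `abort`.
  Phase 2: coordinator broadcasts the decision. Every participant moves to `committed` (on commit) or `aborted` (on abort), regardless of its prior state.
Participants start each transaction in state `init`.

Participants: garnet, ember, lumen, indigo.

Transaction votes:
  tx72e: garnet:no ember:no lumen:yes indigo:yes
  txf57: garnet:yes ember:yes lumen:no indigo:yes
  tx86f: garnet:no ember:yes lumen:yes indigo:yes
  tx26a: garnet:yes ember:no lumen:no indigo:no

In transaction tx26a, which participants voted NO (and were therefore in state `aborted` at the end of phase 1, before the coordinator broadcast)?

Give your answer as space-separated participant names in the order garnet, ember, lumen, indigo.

Txn tx26a phase 1: garnet yes -> prepared; ember no -> aborted; lumen no -> aborted; indigo no -> aborted

Answer: ember lumen indigo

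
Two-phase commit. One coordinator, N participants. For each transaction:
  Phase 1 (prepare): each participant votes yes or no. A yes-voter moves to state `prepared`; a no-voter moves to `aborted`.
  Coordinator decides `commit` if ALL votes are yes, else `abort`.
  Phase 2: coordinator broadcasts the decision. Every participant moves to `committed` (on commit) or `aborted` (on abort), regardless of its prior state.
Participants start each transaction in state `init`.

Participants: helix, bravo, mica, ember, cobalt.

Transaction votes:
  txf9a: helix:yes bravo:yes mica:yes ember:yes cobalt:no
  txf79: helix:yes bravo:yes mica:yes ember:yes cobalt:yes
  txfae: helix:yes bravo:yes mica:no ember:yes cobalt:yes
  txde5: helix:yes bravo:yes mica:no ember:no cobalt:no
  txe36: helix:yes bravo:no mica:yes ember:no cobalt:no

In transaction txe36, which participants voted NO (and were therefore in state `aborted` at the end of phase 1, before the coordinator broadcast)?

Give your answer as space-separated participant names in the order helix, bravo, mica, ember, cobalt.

Answer: bravo ember cobalt

Derivation:
Txn txe36 phase 1: helix yes -> prepared; bravo no -> aborted; mica yes -> prepared; ember no -> aborted; cobalt no -> aborted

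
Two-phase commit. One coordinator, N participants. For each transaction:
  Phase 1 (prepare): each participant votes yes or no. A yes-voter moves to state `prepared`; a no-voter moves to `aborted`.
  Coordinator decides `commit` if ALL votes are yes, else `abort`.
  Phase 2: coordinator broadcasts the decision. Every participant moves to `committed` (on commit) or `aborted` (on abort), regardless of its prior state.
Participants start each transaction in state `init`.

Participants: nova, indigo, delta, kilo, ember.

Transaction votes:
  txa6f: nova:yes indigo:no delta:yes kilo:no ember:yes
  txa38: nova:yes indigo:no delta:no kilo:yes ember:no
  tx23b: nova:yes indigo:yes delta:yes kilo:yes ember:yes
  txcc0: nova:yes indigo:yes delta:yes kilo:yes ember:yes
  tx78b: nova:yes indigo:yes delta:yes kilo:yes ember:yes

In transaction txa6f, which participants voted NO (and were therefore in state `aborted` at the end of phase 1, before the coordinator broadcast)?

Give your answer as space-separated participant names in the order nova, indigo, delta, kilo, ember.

Answer: indigo kilo

Derivation:
Txn txa6f phase 1: nova yes -> prepared; indigo no -> aborted; delta yes -> prepared; kilo no -> aborted; ember yes -> prepared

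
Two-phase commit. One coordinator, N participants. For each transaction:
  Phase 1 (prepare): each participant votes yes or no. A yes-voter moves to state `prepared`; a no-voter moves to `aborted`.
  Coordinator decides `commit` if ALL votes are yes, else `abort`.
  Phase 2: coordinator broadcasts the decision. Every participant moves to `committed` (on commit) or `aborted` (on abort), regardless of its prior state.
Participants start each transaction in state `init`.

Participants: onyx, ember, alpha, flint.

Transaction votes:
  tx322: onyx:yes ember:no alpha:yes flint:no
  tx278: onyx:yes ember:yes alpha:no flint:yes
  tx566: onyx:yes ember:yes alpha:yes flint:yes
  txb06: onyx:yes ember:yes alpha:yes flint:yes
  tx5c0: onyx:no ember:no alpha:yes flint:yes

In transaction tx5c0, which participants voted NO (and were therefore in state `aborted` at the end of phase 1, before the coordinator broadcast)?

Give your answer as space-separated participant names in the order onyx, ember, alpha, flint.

Txn tx5c0 phase 1: onyx no -> aborted; ember no -> aborted; alpha yes -> prepared; flint yes -> prepared

Answer: onyx ember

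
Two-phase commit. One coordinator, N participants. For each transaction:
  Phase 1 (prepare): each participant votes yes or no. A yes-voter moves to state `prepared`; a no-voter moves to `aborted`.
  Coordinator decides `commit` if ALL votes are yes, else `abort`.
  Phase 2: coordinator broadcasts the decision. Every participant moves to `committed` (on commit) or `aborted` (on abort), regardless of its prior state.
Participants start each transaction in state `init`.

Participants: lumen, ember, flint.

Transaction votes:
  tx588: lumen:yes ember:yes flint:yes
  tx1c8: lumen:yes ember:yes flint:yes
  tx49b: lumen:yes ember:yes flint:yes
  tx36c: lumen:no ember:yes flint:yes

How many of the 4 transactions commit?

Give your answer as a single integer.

tx588: all yes -> commit (commits=1)
tx1c8: all yes -> commit (commits=2)
tx49b: all yes -> commit (commits=3)
tx36c: no from lumen -> abort (commits=3)

Answer: 3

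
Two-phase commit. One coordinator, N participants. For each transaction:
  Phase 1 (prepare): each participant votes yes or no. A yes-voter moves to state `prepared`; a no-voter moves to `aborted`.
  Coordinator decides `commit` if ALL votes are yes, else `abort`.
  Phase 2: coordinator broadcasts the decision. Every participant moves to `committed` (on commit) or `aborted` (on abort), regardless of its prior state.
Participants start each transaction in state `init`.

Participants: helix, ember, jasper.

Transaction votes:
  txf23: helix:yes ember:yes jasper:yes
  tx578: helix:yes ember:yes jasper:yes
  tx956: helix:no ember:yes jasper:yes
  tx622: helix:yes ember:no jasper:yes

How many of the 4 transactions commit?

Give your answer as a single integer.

Answer: 2

Derivation:
txf23: all yes -> commit (commits=1)
tx578: all yes -> commit (commits=2)
tx956: no from helix -> abort (commits=2)
tx622: no from ember -> abort (commits=2)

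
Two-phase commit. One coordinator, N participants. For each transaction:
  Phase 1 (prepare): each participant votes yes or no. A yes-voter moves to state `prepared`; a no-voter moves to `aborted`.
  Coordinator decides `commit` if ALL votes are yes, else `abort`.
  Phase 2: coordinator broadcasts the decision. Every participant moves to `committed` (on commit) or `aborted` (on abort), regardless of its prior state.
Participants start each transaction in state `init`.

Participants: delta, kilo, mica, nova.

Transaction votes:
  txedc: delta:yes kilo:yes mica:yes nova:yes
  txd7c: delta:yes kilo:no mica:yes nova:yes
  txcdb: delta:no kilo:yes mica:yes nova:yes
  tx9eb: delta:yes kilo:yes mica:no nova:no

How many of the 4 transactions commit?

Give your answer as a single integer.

Answer: 1

Derivation:
txedc: all yes -> commit (commits=1)
txd7c: no from kilo -> abort (commits=1)
txcdb: no from delta -> abort (commits=1)
tx9eb: no from mica, nova -> abort (commits=1)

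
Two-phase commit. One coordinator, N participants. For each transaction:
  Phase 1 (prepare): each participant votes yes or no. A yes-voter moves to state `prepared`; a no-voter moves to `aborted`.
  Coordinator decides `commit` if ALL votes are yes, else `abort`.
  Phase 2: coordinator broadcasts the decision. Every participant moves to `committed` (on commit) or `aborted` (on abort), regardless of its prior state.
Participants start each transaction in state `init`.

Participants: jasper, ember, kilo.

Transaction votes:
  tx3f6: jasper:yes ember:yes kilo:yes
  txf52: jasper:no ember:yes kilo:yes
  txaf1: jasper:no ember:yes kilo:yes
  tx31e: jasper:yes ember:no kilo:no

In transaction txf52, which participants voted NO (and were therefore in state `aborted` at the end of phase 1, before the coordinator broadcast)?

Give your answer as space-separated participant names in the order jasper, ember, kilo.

Txn txf52 phase 1: jasper no -> aborted; ember yes -> prepared; kilo yes -> prepared

Answer: jasper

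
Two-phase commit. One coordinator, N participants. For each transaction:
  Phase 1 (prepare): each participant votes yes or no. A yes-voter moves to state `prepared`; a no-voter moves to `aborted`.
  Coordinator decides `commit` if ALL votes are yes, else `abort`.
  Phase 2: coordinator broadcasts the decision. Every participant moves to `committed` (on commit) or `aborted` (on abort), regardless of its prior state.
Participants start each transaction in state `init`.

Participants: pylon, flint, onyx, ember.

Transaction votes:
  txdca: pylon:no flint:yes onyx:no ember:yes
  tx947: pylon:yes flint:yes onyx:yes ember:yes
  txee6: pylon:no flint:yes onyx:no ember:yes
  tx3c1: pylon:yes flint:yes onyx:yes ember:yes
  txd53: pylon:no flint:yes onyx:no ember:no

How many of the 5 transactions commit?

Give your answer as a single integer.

txdca: no from pylon, onyx -> abort (commits=0)
tx947: all yes -> commit (commits=1)
txee6: no from pylon, onyx -> abort (commits=1)
tx3c1: all yes -> commit (commits=2)
txd53: no from pylon, onyx, ember -> abort (commits=2)

Answer: 2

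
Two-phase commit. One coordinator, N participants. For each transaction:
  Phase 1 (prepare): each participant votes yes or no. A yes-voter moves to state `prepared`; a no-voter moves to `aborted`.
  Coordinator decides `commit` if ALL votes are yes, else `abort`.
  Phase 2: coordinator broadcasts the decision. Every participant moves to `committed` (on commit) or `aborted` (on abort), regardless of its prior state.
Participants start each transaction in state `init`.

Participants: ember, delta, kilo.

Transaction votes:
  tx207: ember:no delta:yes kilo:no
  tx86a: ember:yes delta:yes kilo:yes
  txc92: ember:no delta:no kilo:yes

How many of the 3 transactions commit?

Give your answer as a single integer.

tx207: no from ember, kilo -> abort (commits=0)
tx86a: all yes -> commit (commits=1)
txc92: no from ember, delta -> abort (commits=1)

Answer: 1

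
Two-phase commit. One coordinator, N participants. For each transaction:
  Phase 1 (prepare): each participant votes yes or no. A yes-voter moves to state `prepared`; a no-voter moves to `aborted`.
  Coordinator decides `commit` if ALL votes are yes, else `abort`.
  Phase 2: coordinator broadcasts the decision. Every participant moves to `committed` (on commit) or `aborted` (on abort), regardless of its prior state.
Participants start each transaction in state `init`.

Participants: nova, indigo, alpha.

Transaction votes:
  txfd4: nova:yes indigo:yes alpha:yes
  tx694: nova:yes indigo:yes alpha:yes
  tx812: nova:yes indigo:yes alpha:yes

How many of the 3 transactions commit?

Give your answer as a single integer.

txfd4: all yes -> commit (commits=1)
tx694: all yes -> commit (commits=2)
tx812: all yes -> commit (commits=3)

Answer: 3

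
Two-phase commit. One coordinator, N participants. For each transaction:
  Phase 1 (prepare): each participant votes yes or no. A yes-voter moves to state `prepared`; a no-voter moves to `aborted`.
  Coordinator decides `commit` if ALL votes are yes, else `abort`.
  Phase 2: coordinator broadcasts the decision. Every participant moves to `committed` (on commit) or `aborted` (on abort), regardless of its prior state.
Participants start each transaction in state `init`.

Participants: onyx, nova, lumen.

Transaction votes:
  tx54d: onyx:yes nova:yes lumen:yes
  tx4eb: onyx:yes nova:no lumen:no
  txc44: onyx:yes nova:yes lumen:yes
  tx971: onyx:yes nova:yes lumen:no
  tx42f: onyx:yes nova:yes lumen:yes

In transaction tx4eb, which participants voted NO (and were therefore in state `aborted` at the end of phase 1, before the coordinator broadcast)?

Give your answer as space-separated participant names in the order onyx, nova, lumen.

Answer: nova lumen

Derivation:
Txn tx4eb phase 1: onyx yes -> prepared; nova no -> aborted; lumen no -> aborted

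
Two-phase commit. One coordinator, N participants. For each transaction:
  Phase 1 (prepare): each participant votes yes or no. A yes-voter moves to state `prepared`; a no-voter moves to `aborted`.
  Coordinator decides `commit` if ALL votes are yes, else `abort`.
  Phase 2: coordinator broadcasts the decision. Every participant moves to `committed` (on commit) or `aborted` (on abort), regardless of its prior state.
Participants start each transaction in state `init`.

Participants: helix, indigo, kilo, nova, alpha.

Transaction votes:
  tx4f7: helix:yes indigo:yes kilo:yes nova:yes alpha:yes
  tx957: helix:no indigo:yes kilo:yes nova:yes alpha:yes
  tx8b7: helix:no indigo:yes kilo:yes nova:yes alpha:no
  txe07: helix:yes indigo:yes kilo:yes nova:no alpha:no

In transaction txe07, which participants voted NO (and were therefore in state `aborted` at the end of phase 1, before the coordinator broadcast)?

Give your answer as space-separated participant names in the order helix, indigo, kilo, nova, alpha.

Txn txe07 phase 1: helix yes -> prepared; indigo yes -> prepared; kilo yes -> prepared; nova no -> aborted; alpha no -> aborted

Answer: nova alpha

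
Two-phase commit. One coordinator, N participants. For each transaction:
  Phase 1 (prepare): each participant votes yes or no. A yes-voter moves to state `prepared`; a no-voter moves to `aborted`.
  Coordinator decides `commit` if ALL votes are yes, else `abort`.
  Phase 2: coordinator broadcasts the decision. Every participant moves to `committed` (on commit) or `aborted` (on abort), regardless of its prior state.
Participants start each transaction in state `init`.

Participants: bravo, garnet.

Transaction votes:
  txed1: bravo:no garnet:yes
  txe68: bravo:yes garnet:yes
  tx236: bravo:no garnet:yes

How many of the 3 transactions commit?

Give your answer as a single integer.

txed1: no from bravo -> abort (commits=0)
txe68: all yes -> commit (commits=1)
tx236: no from bravo -> abort (commits=1)

Answer: 1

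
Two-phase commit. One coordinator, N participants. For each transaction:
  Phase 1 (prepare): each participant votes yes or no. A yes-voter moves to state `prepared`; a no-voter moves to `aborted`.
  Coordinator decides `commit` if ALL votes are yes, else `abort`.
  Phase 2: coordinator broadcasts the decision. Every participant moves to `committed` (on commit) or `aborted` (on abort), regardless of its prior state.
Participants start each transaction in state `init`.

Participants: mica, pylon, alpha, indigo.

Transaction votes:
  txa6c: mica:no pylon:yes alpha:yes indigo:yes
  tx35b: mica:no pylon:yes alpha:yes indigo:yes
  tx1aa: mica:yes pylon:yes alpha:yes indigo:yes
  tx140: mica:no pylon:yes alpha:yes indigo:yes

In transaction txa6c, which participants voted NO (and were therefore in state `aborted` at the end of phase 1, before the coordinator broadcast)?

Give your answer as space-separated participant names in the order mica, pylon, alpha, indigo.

Txn txa6c phase 1: mica no -> aborted; pylon yes -> prepared; alpha yes -> prepared; indigo yes -> prepared

Answer: mica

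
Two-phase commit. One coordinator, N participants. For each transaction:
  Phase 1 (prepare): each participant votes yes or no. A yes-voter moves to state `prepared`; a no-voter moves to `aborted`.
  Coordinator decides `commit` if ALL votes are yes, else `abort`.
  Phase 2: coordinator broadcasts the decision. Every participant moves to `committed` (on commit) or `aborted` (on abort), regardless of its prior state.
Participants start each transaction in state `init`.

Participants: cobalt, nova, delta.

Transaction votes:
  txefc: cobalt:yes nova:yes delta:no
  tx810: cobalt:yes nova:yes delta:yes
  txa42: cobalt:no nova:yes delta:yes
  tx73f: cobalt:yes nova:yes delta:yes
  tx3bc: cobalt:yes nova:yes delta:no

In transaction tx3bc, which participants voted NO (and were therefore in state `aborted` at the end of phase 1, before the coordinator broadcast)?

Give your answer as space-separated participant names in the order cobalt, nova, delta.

Txn tx3bc phase 1: cobalt yes -> prepared; nova yes -> prepared; delta no -> aborted

Answer: delta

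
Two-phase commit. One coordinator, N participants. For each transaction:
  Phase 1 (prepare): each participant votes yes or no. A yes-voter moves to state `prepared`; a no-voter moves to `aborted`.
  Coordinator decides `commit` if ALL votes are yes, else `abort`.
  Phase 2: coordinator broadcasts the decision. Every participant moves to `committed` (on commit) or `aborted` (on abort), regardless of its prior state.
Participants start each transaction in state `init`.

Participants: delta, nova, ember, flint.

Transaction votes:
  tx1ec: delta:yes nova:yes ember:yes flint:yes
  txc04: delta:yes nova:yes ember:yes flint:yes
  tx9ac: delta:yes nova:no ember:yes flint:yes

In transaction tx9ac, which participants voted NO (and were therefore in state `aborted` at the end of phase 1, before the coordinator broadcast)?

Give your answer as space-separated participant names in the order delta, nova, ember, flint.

Txn tx9ac phase 1: delta yes -> prepared; nova no -> aborted; ember yes -> prepared; flint yes -> prepared

Answer: nova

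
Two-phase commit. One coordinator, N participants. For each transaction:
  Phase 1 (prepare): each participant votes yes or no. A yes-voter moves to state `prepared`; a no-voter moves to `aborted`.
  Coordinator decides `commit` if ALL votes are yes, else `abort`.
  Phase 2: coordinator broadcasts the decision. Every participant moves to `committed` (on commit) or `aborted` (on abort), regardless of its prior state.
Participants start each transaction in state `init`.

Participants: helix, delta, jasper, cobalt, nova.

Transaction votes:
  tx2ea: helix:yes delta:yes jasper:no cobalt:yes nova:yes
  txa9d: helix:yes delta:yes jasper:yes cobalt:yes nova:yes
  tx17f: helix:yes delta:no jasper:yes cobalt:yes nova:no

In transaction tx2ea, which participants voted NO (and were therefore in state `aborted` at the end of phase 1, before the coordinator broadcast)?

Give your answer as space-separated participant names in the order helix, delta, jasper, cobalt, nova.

Answer: jasper

Derivation:
Txn tx2ea phase 1: helix yes -> prepared; delta yes -> prepared; jasper no -> aborted; cobalt yes -> prepared; nova yes -> prepared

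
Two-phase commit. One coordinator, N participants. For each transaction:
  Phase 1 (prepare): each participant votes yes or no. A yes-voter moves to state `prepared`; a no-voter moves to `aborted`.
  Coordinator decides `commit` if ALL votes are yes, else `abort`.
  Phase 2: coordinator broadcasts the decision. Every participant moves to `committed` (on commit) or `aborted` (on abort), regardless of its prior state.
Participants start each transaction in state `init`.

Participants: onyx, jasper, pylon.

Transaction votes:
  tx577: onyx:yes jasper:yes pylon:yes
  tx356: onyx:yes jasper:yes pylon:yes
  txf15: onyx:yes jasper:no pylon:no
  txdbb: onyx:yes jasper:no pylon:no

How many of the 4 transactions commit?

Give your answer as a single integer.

tx577: all yes -> commit (commits=1)
tx356: all yes -> commit (commits=2)
txf15: no from jasper, pylon -> abort (commits=2)
txdbb: no from jasper, pylon -> abort (commits=2)

Answer: 2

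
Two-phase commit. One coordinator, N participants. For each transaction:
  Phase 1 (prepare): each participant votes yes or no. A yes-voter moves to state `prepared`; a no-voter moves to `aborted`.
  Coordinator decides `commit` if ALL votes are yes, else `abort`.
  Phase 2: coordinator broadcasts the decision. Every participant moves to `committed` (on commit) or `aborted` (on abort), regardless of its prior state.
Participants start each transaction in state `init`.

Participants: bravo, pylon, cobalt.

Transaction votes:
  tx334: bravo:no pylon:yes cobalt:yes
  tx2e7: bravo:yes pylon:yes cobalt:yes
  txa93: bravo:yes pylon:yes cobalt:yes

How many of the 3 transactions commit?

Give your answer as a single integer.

Answer: 2

Derivation:
tx334: no from bravo -> abort (commits=0)
tx2e7: all yes -> commit (commits=1)
txa93: all yes -> commit (commits=2)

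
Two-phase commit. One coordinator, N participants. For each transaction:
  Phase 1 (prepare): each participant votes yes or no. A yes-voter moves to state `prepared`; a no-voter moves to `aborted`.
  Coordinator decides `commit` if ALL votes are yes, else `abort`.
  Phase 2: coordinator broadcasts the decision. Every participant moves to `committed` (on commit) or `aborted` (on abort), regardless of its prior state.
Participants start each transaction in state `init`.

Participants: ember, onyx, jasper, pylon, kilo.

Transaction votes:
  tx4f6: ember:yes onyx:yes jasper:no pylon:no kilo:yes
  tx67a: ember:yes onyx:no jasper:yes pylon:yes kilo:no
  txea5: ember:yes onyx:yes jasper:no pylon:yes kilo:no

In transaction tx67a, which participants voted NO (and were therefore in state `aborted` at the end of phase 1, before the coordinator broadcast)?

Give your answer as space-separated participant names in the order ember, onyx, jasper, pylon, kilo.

Txn tx67a phase 1: ember yes -> prepared; onyx no -> aborted; jasper yes -> prepared; pylon yes -> prepared; kilo no -> aborted

Answer: onyx kilo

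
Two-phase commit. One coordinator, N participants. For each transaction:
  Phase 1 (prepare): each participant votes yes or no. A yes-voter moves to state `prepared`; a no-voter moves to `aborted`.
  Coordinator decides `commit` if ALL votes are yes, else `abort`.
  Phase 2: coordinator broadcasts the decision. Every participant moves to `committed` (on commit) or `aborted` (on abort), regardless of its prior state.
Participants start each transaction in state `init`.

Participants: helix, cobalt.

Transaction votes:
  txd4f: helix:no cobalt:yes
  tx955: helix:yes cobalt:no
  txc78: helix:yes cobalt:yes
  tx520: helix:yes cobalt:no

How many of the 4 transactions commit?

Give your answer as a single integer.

txd4f: no from helix -> abort (commits=0)
tx955: no from cobalt -> abort (commits=0)
txc78: all yes -> commit (commits=1)
tx520: no from cobalt -> abort (commits=1)

Answer: 1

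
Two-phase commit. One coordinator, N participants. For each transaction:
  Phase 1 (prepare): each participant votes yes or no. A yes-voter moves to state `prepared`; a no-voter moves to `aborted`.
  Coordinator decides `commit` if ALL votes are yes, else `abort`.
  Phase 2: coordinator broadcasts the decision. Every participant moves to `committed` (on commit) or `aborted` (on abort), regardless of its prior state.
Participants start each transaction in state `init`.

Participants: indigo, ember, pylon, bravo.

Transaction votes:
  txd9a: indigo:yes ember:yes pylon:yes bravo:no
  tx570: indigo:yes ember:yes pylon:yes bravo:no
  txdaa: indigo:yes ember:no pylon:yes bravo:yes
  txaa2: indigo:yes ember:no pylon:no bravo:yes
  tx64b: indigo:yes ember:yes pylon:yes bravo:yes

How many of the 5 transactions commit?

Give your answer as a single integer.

Answer: 1

Derivation:
txd9a: no from bravo -> abort (commits=0)
tx570: no from bravo -> abort (commits=0)
txdaa: no from ember -> abort (commits=0)
txaa2: no from ember, pylon -> abort (commits=0)
tx64b: all yes -> commit (commits=1)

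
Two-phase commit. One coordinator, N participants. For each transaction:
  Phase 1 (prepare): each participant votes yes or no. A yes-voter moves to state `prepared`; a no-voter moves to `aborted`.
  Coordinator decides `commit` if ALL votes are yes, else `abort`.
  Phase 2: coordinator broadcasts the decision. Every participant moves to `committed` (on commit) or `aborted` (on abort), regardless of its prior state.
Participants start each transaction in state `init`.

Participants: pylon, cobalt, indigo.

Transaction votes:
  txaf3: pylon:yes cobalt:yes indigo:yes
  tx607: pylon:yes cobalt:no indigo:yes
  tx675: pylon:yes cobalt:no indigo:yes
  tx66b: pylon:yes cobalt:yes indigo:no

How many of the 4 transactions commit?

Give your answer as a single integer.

Answer: 1

Derivation:
txaf3: all yes -> commit (commits=1)
tx607: no from cobalt -> abort (commits=1)
tx675: no from cobalt -> abort (commits=1)
tx66b: no from indigo -> abort (commits=1)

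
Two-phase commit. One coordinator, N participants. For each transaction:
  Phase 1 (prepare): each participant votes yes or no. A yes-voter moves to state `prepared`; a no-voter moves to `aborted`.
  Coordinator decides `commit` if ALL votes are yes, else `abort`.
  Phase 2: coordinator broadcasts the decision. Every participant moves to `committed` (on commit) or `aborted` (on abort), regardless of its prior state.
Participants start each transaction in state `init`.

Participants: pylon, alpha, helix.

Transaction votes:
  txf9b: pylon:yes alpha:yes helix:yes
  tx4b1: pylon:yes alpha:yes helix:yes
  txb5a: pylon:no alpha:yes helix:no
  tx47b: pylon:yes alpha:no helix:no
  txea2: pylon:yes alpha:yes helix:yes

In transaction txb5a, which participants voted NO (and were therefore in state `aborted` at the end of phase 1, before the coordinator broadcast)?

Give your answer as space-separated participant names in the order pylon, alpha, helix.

Txn txb5a phase 1: pylon no -> aborted; alpha yes -> prepared; helix no -> aborted

Answer: pylon helix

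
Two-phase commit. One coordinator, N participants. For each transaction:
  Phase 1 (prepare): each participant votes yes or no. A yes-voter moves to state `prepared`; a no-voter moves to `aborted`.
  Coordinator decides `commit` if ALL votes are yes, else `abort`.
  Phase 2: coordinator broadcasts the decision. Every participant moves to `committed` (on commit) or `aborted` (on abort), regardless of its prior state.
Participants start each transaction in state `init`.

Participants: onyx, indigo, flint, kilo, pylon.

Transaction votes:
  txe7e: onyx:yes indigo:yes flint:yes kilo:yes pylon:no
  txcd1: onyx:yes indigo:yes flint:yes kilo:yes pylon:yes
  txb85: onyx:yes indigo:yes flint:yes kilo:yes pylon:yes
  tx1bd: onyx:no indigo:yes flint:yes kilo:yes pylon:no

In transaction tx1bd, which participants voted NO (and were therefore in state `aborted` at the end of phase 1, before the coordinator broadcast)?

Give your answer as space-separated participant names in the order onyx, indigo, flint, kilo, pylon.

Answer: onyx pylon

Derivation:
Txn tx1bd phase 1: onyx no -> aborted; indigo yes -> prepared; flint yes -> prepared; kilo yes -> prepared; pylon no -> aborted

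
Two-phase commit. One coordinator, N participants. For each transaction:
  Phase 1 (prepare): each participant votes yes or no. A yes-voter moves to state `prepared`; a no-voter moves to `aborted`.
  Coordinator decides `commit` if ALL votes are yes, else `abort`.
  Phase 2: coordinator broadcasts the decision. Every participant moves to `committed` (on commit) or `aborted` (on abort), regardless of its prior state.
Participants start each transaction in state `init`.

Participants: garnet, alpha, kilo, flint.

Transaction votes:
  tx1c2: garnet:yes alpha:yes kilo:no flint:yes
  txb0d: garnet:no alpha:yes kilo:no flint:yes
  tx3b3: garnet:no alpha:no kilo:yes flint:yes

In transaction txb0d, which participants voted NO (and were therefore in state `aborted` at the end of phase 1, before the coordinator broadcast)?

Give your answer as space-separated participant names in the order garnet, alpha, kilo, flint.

Txn txb0d phase 1: garnet no -> aborted; alpha yes -> prepared; kilo no -> aborted; flint yes -> prepared

Answer: garnet kilo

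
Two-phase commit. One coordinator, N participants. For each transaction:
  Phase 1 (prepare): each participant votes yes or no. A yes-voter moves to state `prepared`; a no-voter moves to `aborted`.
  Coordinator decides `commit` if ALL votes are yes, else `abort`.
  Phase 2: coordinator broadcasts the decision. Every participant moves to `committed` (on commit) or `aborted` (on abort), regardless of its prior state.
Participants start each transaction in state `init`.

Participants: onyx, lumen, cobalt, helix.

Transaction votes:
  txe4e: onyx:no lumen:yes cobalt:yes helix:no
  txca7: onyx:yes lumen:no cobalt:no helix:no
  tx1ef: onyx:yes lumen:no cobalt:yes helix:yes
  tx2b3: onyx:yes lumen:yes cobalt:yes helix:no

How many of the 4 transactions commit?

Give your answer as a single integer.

txe4e: no from onyx, helix -> abort (commits=0)
txca7: no from lumen, cobalt, helix -> abort (commits=0)
tx1ef: no from lumen -> abort (commits=0)
tx2b3: no from helix -> abort (commits=0)

Answer: 0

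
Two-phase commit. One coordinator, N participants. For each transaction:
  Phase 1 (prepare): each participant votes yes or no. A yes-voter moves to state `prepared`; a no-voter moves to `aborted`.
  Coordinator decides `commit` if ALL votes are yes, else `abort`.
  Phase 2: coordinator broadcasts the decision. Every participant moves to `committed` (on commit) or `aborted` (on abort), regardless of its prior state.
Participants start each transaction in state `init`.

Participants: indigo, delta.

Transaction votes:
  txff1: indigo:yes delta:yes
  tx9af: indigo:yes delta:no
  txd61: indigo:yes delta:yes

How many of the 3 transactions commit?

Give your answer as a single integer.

txff1: all yes -> commit (commits=1)
tx9af: no from delta -> abort (commits=1)
txd61: all yes -> commit (commits=2)

Answer: 2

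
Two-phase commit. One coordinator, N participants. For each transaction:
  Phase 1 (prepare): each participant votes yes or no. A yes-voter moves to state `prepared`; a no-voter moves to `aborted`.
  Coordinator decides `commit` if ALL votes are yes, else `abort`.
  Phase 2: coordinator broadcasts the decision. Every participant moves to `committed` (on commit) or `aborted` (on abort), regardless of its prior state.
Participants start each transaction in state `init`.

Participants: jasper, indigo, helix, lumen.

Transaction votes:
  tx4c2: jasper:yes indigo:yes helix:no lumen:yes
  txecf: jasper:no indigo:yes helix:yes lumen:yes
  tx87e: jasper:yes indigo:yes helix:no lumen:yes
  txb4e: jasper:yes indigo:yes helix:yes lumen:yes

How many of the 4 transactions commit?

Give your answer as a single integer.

tx4c2: no from helix -> abort (commits=0)
txecf: no from jasper -> abort (commits=0)
tx87e: no from helix -> abort (commits=0)
txb4e: all yes -> commit (commits=1)

Answer: 1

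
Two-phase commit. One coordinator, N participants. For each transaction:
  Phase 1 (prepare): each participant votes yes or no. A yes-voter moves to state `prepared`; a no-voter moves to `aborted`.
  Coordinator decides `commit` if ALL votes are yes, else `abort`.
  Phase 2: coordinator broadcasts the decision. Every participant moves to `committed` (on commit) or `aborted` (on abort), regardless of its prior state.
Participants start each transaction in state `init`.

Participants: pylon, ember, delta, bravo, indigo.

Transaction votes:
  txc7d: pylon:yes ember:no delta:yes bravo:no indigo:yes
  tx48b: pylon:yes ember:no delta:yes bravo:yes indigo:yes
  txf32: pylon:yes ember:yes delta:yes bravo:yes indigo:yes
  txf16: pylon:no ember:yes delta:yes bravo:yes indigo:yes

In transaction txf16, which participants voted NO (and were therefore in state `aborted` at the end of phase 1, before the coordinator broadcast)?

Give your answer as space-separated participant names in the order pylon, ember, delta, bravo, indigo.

Txn txf16 phase 1: pylon no -> aborted; ember yes -> prepared; delta yes -> prepared; bravo yes -> prepared; indigo yes -> prepared

Answer: pylon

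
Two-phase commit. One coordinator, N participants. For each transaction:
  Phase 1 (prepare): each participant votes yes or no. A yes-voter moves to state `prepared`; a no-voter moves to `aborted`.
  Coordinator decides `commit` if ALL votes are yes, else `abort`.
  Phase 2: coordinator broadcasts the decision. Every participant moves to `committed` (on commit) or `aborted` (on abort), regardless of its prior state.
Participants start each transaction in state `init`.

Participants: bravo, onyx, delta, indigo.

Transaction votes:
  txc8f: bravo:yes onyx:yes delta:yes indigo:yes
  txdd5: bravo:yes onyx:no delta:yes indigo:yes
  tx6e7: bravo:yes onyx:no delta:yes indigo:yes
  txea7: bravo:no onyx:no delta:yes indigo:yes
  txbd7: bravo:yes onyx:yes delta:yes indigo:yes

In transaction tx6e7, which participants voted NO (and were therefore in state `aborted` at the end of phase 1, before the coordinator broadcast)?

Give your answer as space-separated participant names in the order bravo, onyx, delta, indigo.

Txn tx6e7 phase 1: bravo yes -> prepared; onyx no -> aborted; delta yes -> prepared; indigo yes -> prepared

Answer: onyx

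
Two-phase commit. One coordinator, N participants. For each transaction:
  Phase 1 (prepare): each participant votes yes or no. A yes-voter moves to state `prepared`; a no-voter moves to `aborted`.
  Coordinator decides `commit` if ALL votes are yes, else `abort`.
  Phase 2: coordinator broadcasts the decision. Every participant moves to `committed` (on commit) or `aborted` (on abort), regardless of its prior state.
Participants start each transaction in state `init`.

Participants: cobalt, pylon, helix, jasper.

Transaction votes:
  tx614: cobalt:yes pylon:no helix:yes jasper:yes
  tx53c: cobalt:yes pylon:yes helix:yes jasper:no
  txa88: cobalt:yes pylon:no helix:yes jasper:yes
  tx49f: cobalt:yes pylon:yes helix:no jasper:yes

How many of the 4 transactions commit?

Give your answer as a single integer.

Answer: 0

Derivation:
tx614: no from pylon -> abort (commits=0)
tx53c: no from jasper -> abort (commits=0)
txa88: no from pylon -> abort (commits=0)
tx49f: no from helix -> abort (commits=0)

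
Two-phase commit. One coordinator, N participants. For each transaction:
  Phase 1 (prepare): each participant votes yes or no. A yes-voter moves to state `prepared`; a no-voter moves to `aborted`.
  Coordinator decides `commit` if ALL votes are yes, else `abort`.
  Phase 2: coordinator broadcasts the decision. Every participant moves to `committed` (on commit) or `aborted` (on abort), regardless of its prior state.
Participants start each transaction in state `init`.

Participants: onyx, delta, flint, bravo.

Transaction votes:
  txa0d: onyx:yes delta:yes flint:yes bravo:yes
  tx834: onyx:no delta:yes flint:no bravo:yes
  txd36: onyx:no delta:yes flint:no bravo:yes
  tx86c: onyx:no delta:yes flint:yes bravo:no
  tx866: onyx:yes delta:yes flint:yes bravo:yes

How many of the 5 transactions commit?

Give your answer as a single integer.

txa0d: all yes -> commit (commits=1)
tx834: no from onyx, flint -> abort (commits=1)
txd36: no from onyx, flint -> abort (commits=1)
tx86c: no from onyx, bravo -> abort (commits=1)
tx866: all yes -> commit (commits=2)

Answer: 2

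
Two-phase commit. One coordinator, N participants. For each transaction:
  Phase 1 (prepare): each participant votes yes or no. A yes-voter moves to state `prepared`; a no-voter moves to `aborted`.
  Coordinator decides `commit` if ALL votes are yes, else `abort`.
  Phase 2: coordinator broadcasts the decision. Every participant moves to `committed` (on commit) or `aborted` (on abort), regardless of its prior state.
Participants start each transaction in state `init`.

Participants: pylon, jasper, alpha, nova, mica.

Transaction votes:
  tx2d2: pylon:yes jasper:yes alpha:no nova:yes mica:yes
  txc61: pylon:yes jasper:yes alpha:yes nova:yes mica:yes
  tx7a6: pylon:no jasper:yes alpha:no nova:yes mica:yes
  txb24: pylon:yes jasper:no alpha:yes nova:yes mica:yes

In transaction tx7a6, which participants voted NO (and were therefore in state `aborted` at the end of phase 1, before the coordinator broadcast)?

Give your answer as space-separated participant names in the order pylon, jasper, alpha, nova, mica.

Txn tx7a6 phase 1: pylon no -> aborted; jasper yes -> prepared; alpha no -> aborted; nova yes -> prepared; mica yes -> prepared

Answer: pylon alpha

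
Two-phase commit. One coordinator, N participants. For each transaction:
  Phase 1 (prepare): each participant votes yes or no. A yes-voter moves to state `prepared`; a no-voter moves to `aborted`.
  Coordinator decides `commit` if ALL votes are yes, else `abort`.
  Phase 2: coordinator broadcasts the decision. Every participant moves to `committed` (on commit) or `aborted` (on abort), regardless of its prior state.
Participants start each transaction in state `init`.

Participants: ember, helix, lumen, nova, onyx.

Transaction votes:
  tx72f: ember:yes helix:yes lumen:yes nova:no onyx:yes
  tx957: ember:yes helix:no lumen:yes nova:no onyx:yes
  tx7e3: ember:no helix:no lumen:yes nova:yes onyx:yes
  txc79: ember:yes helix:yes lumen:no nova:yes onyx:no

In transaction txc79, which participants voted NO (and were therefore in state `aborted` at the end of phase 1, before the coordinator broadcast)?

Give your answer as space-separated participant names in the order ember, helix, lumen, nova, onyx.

Answer: lumen onyx

Derivation:
Txn txc79 phase 1: ember yes -> prepared; helix yes -> prepared; lumen no -> aborted; nova yes -> prepared; onyx no -> aborted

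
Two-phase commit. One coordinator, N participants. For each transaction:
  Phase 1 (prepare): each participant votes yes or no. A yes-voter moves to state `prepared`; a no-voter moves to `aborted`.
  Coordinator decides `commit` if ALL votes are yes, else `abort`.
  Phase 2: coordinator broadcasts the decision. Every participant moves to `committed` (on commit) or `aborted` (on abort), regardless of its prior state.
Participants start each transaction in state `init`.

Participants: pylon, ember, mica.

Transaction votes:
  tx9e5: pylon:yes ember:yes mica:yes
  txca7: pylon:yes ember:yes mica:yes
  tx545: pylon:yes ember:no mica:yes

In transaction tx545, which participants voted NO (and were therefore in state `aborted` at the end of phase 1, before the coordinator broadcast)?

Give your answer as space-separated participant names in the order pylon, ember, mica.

Txn tx545 phase 1: pylon yes -> prepared; ember no -> aborted; mica yes -> prepared

Answer: ember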